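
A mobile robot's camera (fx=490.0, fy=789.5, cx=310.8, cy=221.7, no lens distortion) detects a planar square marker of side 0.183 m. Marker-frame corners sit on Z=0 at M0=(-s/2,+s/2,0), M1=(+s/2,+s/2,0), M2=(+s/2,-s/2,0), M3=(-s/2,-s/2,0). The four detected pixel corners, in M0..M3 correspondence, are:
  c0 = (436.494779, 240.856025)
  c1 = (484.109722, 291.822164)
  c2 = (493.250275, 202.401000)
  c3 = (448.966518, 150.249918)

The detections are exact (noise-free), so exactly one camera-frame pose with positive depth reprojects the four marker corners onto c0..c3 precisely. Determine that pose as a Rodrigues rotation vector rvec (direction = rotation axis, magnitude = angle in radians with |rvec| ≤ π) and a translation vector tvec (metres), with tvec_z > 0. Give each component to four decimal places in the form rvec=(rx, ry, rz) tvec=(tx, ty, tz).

rvec=(-0.3872, -0.4785, 0.4320) tvec=(0.4279, -0.0019, 1.3473)

Intrinsics K: fx=490.0, fy=789.5, cx=310.8, cy=221.7
Marker side s = 0.183 m; corners in marker frame (Z=0):
  M0 = (-0.0915, +0.0915, 0)
  M1 = (+0.0915, +0.0915, 0)
  M2 = (+0.0915, -0.0915, 0)
  M3 = (-0.0915, -0.0915, 0)
Detected image corners:
  c0 = (436.494779, 240.856025) px
  c1 = (484.109722, 291.822164) px
  c2 = (493.250275, 202.401000) px
  c3 = (448.966518, 150.249918) px
Planar DLT: solve 8×8 A·h = b for H (H[2,2]=1):
  H  [+373.46437 -214.47850 +466.42421]
  H  [+340.13259 +417.82618 +220.57716]
  H  [+0.26337 -0.33422 +1.00000]
B = K⁻¹H; ‖b₁‖=0.742215, ‖b₂‖=0.742215; λ = 2/(‖b₁‖+‖b₂‖) = 1.347319, sign → tz>0 ⇒ λ=+1.347319
r₁ = λ·B[:,0] = (+0.80182,+0.48081,+0.35484); r₂ = λ·B[:,1] = (-0.30412,+0.83949,-0.45030)
r₃ = r₁×r₂ = (-0.51440,+0.25314,+0.81934); SVD([r₁ r₂ r₃]) → R = UVᵀ:
  R  [+0.80182 -0.30412 -0.51440]
  R  [+0.48081 +0.83949 +0.25314]
  R  [+0.35484 -0.45030 +0.81934]
t = (+0.42791, -0.00192, +1.34732) m
tr R = 2.460643; θ = arccos((tr R − 1)/2) = 0.752004 rad = 43.087°
axis k = ((R−Rᵀ)₃₂, (R−Rᵀ)₁₃, (R−Rᵀ)₂₁) / (2 sinθ) = (-0.514888, -0.636244, +0.574529)
rvec = θ·k = (-0.387198, -0.478458, +0.432048)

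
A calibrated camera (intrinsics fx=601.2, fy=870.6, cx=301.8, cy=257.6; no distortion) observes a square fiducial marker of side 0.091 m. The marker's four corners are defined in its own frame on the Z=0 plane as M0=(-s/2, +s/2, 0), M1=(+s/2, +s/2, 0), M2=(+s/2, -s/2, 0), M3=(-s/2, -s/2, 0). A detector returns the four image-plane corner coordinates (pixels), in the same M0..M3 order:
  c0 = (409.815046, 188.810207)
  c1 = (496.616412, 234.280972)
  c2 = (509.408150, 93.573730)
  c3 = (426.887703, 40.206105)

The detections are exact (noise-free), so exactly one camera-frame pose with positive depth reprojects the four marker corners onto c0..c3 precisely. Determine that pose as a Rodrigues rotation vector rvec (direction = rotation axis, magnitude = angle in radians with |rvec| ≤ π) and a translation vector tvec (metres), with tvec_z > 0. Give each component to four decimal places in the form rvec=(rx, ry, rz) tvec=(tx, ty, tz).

rvec=(-0.1740, -0.4172, 0.2410) tvec=(0.1357, -0.0695, 0.5084)

Intrinsics K: fx=601.2, fy=870.6, cx=301.8, cy=257.6
Marker side s = 0.091 m; corners in marker frame (Z=0):
  M0 = (-0.0455, +0.0455, 0)
  M1 = (+0.0455, +0.0455, 0)
  M2 = (+0.0455, -0.0455, 0)
  M3 = (-0.0455, -0.0455, 0)
Detected image corners:
  c0 = (409.815046, 188.810207) px
  c1 = (496.616412, 234.280972) px
  c2 = (509.408150, 93.573730) px
  c3 = (426.887703, 40.206105) px
Planar DLT: solve 8×8 A·h = b for H (H[2,2]=1):
  H  [+1273.02440 -358.75585 +462.26057]
  H  [+647.60206 +1529.08350 +138.65887]
  H  [+0.74485 -0.42429 +1.00000]
B = K⁻¹H; ‖b₁‖=1.966932, ‖b₂‖=1.966932; λ = 2/(‖b₁‖+‖b₂‖) = 0.508406, sign → tz>0 ⇒ λ=+0.508406
r₁ = λ·B[:,0] = (+0.88644,+0.26613,+0.37869); r₂ = λ·B[:,1] = (-0.19510,+0.95677,-0.21571)
r₃ = r₁×r₂ = (-0.41972,+0.11733,+0.90004); SVD([r₁ r₂ r₃]) → R = UVᵀ:
  R  [+0.88644 -0.19510 -0.41972]
  R  [+0.26613 +0.95677 +0.11733]
  R  [+0.37869 -0.21571 +0.90004]
t = (+0.13569, -0.06946, +0.50841) m
tr R = 2.743241; θ = arccos((tr R − 1)/2) = 0.512297 rad = 29.352°
axis k = ((R−Rᵀ)₃₂, (R−Rᵀ)₁₃, (R−Rᵀ)₂₁) / (2 sinθ) = (-0.339718, -0.814403, +0.470468)
rvec = θ·k = (-0.174037, -0.417216, +0.241020)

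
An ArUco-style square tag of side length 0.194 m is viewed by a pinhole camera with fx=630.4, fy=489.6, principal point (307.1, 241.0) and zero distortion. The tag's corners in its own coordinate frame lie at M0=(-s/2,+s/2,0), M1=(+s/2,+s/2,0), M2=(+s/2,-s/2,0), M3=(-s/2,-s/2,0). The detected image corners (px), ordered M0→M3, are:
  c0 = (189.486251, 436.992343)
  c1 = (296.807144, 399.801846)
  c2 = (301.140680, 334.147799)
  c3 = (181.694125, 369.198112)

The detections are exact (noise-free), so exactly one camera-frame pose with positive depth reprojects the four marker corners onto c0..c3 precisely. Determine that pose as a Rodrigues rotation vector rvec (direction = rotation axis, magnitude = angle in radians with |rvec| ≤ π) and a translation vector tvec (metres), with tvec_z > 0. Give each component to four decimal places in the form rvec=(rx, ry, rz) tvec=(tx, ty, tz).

Intrinsics K: fx=630.4, fy=489.6, cx=307.1, cy=241.0
Marker side s = 0.194 m; corners in marker frame (Z=0):
  M0 = (-0.0970, +0.0970, 0)
  M1 = (+0.0970, +0.0970, 0)
  M2 = (+0.0970, -0.0970, 0)
  M3 = (-0.0970, -0.0970, 0)
Detected image corners:
  c0 = (189.486251, 436.992343) px
  c1 = (296.807144, 399.801846) px
  c2 = (301.140680, 334.147799) px
  c3 = (181.694125, 369.198112) px
Planar DLT: solve 8×8 A·h = b for H (H[2,2]=1):
  H  [+694.24107 +139.37928 +244.85704]
  H  [-9.38028 +553.24442 +385.99049]
  H  [+0.45995 +0.54424 +1.00000]
B = K⁻¹H; ‖b₁‖=1.020464, ‖b₂‖=1.020464; λ = 2/(‖b₁‖+‖b₂‖) = 0.979946, sign → tz>0 ⇒ λ=+0.979946
r₁ = λ·B[:,0] = (+0.85961,-0.24064,+0.45073); r₂ = λ·B[:,1] = (-0.04315,+0.84481,+0.53333)
r₃ = r₁×r₂ = (-0.50912,-0.47790,+0.71582); SVD([r₁ r₂ r₃]) → R = UVᵀ:
  R  [+0.85961 -0.04315 -0.50912]
  R  [-0.24064 +0.84481 -0.47790]
  R  [+0.45073 +0.53333 +0.71582]
t = (-0.09676, +0.29020, +0.97995) m
tr R = 2.420245; θ = arccos((tr R − 1)/2) = 0.781124 rad = 44.755°
axis k = ((R−Rᵀ)₃₂, (R−Rᵀ)₁₃, (R−Rᵀ)₂₁) / (2 sinθ) = (+0.718122, -0.681638, -0.140250)
rvec = θ·k = (+0.560943, -0.532444, -0.109553)

rvec=(0.5609, -0.5324, -0.1096) tvec=(-0.0968, 0.2902, 0.9799)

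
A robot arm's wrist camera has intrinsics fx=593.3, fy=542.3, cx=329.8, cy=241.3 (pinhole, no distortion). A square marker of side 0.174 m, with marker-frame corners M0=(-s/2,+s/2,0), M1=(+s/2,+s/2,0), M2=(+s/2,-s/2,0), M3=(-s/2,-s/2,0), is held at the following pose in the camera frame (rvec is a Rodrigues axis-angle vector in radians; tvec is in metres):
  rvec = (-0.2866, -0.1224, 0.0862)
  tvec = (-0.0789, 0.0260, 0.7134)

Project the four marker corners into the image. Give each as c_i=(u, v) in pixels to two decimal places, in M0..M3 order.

c0=(180.58, 321.37) c1=(330.89, 333.01) c2=(340.11, 206.30) c3=(200.33, 192.19)

Intrinsics K: fx=593.3, fy=542.3, cx=329.8, cy=241.3
Marker side s = 0.174 m; corners in marker frame (Z=0):
  M0 = (-0.0870, +0.0870, 0)
  M1 = (+0.0870, +0.0870, 0)
  M2 = (+0.0870, -0.0870, 0)
  M3 = (-0.0870, -0.0870, 0)
rvec = (-0.2866, -0.1224, 0.0862), |rvec| = θ = 0.32334 rad = 18.526°
Rodrigues: sinθ=0.31774, 1−cosθ=0.05182; R = I + sinθ·[k]× + (1−cosθ)·[k]×²:
    [+0.98889 -0.06732 -0.13252]
    [+0.10209 +0.95560 +0.27640]
    [+0.10803 -0.28686 +0.95186]
t = (-0.0789, 0.0260, 0.7134) m
M0: Pc = R·M0+t = (-0.17079, +0.10026, +0.67904); u = 593.3·(-0.17079)/0.67904 + 329.8 = 180.5758, v = 542.3·(+0.10026)/0.67904 + 241.3 = 321.3662
M1: Pc = R·M1+t = (+0.00128, +0.11802, +0.69784); u = 593.3·(+0.00128)/0.69784 + 329.8 = 330.8856, v = 542.3·(+0.11802)/0.69784 + 241.3 = 333.0143
M2: Pc = R·M2+t = (+0.01299, -0.04826, +0.74776); u = 593.3·(+0.01299)/0.74776 + 329.8 = 340.1070, v = 542.3·(-0.04826)/0.74776 + 241.3 = 206.3034
M3: Pc = R·M3+t = (-0.15908, -0.06602, +0.72896); u = 593.3·(-0.15908)/0.72896 + 329.8 = 200.3271, v = 542.3·(-0.06602)/0.72896 + 241.3 = 192.1854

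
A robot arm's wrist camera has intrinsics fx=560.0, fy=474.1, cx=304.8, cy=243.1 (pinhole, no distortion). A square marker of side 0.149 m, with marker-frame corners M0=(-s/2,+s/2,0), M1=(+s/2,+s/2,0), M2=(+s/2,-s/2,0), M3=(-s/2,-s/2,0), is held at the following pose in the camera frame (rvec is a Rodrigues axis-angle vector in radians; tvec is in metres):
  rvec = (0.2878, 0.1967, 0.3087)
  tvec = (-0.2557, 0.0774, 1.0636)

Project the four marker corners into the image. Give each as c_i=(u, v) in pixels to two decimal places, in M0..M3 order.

Intrinsics K: fx=560.0, fy=474.1, cx=304.8, cy=243.1
Marker side s = 0.149 m; corners in marker frame (Z=0):
  M0 = (-0.0745, +0.0745, 0)
  M1 = (+0.0745, +0.0745, 0)
  M2 = (+0.0745, -0.0745, 0)
  M3 = (-0.0745, -0.0745, 0)
rvec = (0.2878, 0.1967, 0.3087), |rvec| = θ = 0.46563 rad = 26.679°
Rodrigues: sinθ=0.44899, 1−cosθ=0.10646; R = I + sinθ·[k]× + (1−cosθ)·[k]×²:
    [+0.93421 -0.26987 +0.23329]
    [+0.32546 +0.91254 -0.24770]
    [-0.14604 +0.30733 +0.94033]
t = (-0.2557, 0.0774, 1.0636) m
M0: Pc = R·M0+t = (-0.34540, +0.12114, +1.09738); u = 560.0·(-0.34540)/1.09738 + 304.8 = 128.5377, v = 474.1·(+0.12114)/1.09738 + 243.1 = 295.4348
M1: Pc = R·M1+t = (-0.20621, +0.16963, +1.07562); u = 560.0·(-0.20621)/1.07562 + 304.8 = 197.4422, v = 474.1·(+0.16963)/1.07562 + 243.1 = 317.8683
M2: Pc = R·M2+t = (-0.16600, +0.03366, +1.02982); u = 560.0·(-0.16600)/1.02982 + 304.8 = 214.5341, v = 474.1·(+0.03366)/1.02982 + 243.1 = 258.5975
M3: Pc = R·M3+t = (-0.30519, -0.01483, +1.05158); u = 560.0·(-0.30519)/1.05158 + 304.8 = 142.2754, v = 474.1·(-0.01483)/1.05158 + 243.1 = 236.4136

c0=(128.54, 295.43) c1=(197.44, 317.87) c2=(214.53, 258.60) c3=(142.28, 236.41)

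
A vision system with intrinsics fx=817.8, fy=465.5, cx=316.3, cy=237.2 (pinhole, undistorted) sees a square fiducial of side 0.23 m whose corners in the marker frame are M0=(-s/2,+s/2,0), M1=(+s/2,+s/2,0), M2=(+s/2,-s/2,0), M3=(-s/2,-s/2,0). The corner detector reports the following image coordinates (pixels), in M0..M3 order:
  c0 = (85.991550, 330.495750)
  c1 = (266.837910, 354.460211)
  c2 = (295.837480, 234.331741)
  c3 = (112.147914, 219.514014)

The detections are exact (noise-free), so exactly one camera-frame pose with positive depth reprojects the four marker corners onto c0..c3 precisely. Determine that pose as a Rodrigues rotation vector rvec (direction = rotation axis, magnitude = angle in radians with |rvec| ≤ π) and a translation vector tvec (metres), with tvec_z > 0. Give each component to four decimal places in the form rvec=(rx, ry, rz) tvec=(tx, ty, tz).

rvec=(-0.0082, 0.3244, 0.1380) tvec=(-0.1456, 0.0931, 0.9179)

Intrinsics K: fx=817.8, fy=465.5, cx=316.3, cy=237.2
Marker side s = 0.23 m; corners in marker frame (Z=0):
  M0 = (-0.1150, +0.1150, 0)
  M1 = (+0.1150, +0.1150, 0)
  M2 = (+0.1150, -0.1150, 0)
  M3 = (-0.1150, -0.1150, 0)
Detected image corners:
  c0 = (85.991550, 330.495750) px
  c1 = (266.837910, 354.460211) px
  c2 = (295.837480, 234.331741) px
  c3 = (112.147914, 219.514014) px
Planar DLT: solve 8×8 A·h = b for H (H[2,2]=1):
  H  [+726.50941 -116.73616 +186.54550]
  H  [-14.36956 +505.99372 +284.41589]
  H  [-0.34673 +0.01536 +1.00000]
B = K⁻¹H; ‖b₁‖=1.089466, ‖b₂‖=1.089466; λ = 2/(‖b₁‖+‖b₂‖) = 0.917881, sign → tz>0 ⇒ λ=+0.917881
r₁ = λ·B[:,0] = (+0.93851,+0.13384,-0.31826); r₂ = λ·B[:,1] = (-0.13648,+0.99054,+0.01410)
r₃ = r₁×r₂ = (+0.31713,+0.03020,+0.94790); SVD([r₁ r₂ r₃]) → R = UVᵀ:
  R  [+0.93851 -0.13648 +0.31713]
  R  [+0.13384 +0.99054 +0.03020]
  R  [-0.31826 +0.01410 +0.94790]
t = (-0.14563, +0.09310, +0.91788) m
tr R = 2.876953; θ = arccos((tr R − 1)/2) = 0.352604 rad = 20.203°
axis k = ((R−Rᵀ)₃₂, (R−Rᵀ)₁₃, (R−Rᵀ)₂₁) / (2 sinθ) = (-0.023315, +0.919939, +0.391367)
rvec = θ·k = (-0.008221, +0.324374, +0.137997)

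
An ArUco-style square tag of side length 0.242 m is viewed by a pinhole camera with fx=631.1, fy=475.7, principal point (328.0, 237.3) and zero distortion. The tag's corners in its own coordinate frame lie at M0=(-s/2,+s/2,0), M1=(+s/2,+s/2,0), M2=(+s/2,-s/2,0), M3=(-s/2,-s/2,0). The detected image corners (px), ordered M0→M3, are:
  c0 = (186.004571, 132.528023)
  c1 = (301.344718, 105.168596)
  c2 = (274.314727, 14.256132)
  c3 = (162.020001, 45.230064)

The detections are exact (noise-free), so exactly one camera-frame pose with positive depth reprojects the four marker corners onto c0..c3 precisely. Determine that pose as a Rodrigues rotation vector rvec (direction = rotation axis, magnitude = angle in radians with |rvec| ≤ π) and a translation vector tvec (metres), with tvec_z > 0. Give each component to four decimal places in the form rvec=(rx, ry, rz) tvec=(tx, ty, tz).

rvec=(-0.0567, 0.2427, -0.2275) tvec=(-0.1905, -0.4183, 1.2206)

Intrinsics K: fx=631.1, fy=475.7, cx=328.0, cy=237.3
Marker side s = 0.242 m; corners in marker frame (Z=0):
  M0 = (-0.1210, +0.1210, 0)
  M1 = (+0.1210, +0.1210, 0)
  M2 = (+0.1210, -0.1210, 0)
  M3 = (-0.1210, -0.1210, 0)
Detected image corners:
  c0 = (186.004571, 132.528023) px
  c1 = (301.344718, 105.168596) px
  c2 = (274.314727, 14.256132) px
  c3 = (162.020001, 45.230064) px
Planar DLT: solve 8×8 A·h = b for H (H[2,2]=1):
  H  [+426.41999 +89.55200 +229.50852]
  H  [-134.69249 +362.97876 +74.26413]
  H  [-0.18988 -0.06801 +1.00000]
B = K⁻¹H; ‖b₁‖=0.819269, ‖b₂‖=0.819269; λ = 2/(‖b₁‖+‖b₂‖) = 1.220601, sign → tz>0 ⇒ λ=+1.220601
r₁ = λ·B[:,0] = (+0.94519,-0.22999,-0.23177); r₂ = λ·B[:,1] = (+0.21635,+0.97278,-0.08302)
r₃ = r₁×r₂ = (+0.24456,+0.02832,+0.96922); SVD([r₁ r₂ r₃]) → R = UVᵀ:
  R  [+0.94519 +0.21635 +0.24456]
  R  [-0.22999 +0.97278 +0.02832]
  R  [-0.23177 -0.08302 +0.96922]
t = (-0.19049, -0.41833, +1.22060) m
tr R = 2.887193; θ = arccos((tr R − 1)/2) = 0.337466 rad = 19.335°
axis k = ((R−Rᵀ)₃₂, (R−Rᵀ)₁₃, (R−Rᵀ)₂₁) / (2 sinθ) = (-0.168135, +0.719319, -0.674026)
rvec = θ·k = (-0.056740, +0.242746, -0.227461)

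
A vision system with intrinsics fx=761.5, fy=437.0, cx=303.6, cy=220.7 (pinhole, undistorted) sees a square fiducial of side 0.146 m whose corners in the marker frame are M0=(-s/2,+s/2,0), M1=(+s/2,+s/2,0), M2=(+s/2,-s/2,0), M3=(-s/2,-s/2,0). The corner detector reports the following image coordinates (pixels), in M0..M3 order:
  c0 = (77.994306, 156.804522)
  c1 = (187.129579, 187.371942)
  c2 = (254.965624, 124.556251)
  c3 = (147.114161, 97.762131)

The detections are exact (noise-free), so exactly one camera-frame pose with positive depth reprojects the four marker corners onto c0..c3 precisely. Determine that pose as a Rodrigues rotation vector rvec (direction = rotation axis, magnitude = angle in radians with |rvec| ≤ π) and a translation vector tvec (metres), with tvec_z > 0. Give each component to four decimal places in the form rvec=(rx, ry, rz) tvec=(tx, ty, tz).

rvec=(-0.2894, 0.1953, 0.4800) tvec=(-0.1524, -0.1547, 0.8450)

Intrinsics K: fx=761.5, fy=437.0, cx=303.6, cy=220.7
Marker side s = 0.146 m; corners in marker frame (Z=0):
  M0 = (-0.0730, +0.0730, 0)
  M1 = (+0.0730, +0.0730, 0)
  M2 = (+0.0730, -0.0730, 0)
  M3 = (-0.0730, -0.0730, 0)
Detected image corners:
  c0 = (77.994306, 156.804522) px
  c1 = (187.129579, 187.371942) px
  c2 = (254.965624, 124.556251) px
  c3 = (147.114161, 97.762131) px
Planar DLT: solve 8×8 A·h = b for H (H[2,2]=1):
  H  [+693.37858 -513.97314 +166.29448]
  H  [+154.04240 +378.96072 +140.71419]
  H  [-0.29760 -0.26889 +1.00000]
B = K⁻¹H; ‖b₁‖=1.183475, ‖b₂‖=1.183475; λ = 2/(‖b₁‖+‖b₂‖) = 0.844969, sign → tz>0 ⇒ λ=+0.844969
r₁ = λ·B[:,0] = (+0.86964,+0.42485,-0.25147); r₂ = λ·B[:,1] = (-0.47973,+0.84749,-0.22720)
r₃ = r₁×r₂ = (+0.11659,+0.31822,+0.94082); SVD([r₁ r₂ r₃]) → R = UVᵀ:
  R  [+0.86964 -0.47973 +0.11659]
  R  [+0.42485 +0.84749 +0.31822]
  R  [-0.25147 -0.22720 +0.94082]
t = (-0.15236, -0.15466, +0.84497) m
tr R = 2.657949; θ = arccos((tr R − 1)/2) = 0.593525 rad = 34.006°
axis k = ((R−Rᵀ)₃₂, (R−Rᵀ)₁₃, (R−Rᵀ)₂₁) / (2 sinθ) = (-0.487602, +0.329038, +0.808689)
rvec = θ·k = (-0.289404, +0.195292, +0.479977)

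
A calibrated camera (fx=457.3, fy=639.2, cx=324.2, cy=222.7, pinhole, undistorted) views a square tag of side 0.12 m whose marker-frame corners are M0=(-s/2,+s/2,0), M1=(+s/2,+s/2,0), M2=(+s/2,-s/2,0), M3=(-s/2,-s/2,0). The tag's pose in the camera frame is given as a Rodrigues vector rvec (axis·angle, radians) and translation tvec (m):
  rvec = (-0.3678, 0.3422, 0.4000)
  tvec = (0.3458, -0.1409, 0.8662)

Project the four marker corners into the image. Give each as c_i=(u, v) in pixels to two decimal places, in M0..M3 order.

Intrinsics K: fx=457.3, fy=639.2, cx=324.2, cy=222.7
Marker side s = 0.12 m; corners in marker frame (Z=0):
  M0 = (-0.0600, +0.0600, 0)
  M1 = (+0.0600, +0.0600, 0)
  M2 = (+0.0600, -0.0600, 0)
  M3 = (-0.0600, -0.0600, 0)
rvec = (-0.3678, 0.3422, 0.4000), |rvec| = θ = 0.64217 rad = 36.793°
Rodrigues: sinθ=0.59893, 1−cosθ=0.19920; R = I + sinθ·[k]× + (1−cosθ)·[k]×²:
    [+0.86615 -0.43387 +0.24809]
    [+0.31227 +0.85737 +0.40916]
    [-0.39023 -0.27692 +0.87809]
t = (0.3458, -0.1409, 0.8662) m
M0: Pc = R·M0+t = (+0.26780, -0.10819, +0.87300); u = 457.3·(+0.26780)/0.87300 + 324.2 = 464.4804, v = 639.2·(-0.10819)/0.87300 + 222.7 = 143.4813
M1: Pc = R·M1+t = (+0.37174, -0.07072, +0.82617); u = 457.3·(+0.37174)/0.82617 + 324.2 = 529.9627, v = 639.2·(-0.07072)/0.82617 + 222.7 = 167.9833
M2: Pc = R·M2+t = (+0.42380, -0.17361, +0.85940); u = 457.3·(+0.42380)/0.85940 + 324.2 = 549.7106, v = 639.2·(-0.17361)/0.85940 + 222.7 = 93.5767
M3: Pc = R·M3+t = (+0.31986, -0.21108, +0.90623); u = 457.3·(+0.31986)/0.90623 + 324.2 = 485.6090, v = 639.2·(-0.21108)/0.90623 + 222.7 = 73.8179

c0=(464.48, 143.48) c1=(529.96, 167.98) c2=(549.71, 93.58) c3=(485.61, 73.82)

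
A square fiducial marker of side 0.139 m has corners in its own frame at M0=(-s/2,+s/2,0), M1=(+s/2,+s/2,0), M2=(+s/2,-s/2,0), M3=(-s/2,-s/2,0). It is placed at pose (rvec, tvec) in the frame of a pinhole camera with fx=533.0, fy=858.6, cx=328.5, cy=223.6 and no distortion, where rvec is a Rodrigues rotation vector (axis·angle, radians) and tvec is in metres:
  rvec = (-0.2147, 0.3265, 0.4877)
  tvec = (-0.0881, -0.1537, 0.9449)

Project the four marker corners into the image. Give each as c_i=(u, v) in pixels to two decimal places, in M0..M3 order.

Intrinsics K: fx=533.0, fy=858.6, cx=328.5, cy=223.6
Marker side s = 0.139 m; corners in marker frame (Z=0):
  M0 = (-0.0695, +0.0695, 0)
  M1 = (+0.0695, +0.0695, 0)
  M2 = (+0.0695, -0.0695, 0)
  M3 = (-0.0695, -0.0695, 0)
rvec = (-0.2147, 0.3265, 0.4877), |rvec| = θ = 0.62494 rad = 35.806°
Rodrigues: sinθ=0.58505, 1−cosθ=0.18900; R = I + sinθ·[k]× + (1−cosθ)·[k]×²:
    [+0.83331 -0.49049 +0.25499]
    [+0.42265 +0.86259 +0.27805]
    [-0.35633 -0.12394 +0.92610]
t = (-0.0881, -0.1537, 0.9449) m
M0: Pc = R·M0+t = (-0.18010, -0.12312, +0.96105); u = 533.0·(-0.18010)/0.96105 + 328.5 = 228.6142, v = 858.6·(-0.12312)/0.96105 + 223.6 = 113.6014
M1: Pc = R·M1+t = (-0.06427, -0.06438, +0.91152); u = 533.0·(-0.06427)/0.91152 + 328.5 = 290.9164, v = 858.6·(-0.06438)/0.91152 + 223.6 = 162.9612
M2: Pc = R·M2+t = (+0.00390, -0.18428, +0.92875); u = 533.0·(+0.00390)/0.92875 + 328.5 = 330.7405, v = 858.6·(-0.18428)/0.92875 + 223.6 = 53.2424
M3: Pc = R·M3+t = (-0.11193, -0.24302, +0.97828); u = 533.0·(-0.11193)/0.97828 + 328.5 = 267.5191, v = 858.6·(-0.24302)/0.97828 + 223.6 = 10.3069

c0=(228.61, 113.60) c1=(290.92, 162.96) c2=(330.74, 53.24) c3=(267.52, 10.31)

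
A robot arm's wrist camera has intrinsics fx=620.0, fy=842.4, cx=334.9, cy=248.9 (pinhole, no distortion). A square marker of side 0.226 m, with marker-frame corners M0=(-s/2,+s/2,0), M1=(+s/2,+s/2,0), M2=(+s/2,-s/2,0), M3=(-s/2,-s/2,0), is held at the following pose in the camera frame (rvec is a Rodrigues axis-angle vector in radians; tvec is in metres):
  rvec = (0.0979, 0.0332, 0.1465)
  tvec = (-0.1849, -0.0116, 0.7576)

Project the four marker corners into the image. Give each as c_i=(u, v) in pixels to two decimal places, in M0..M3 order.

Intrinsics K: fx=620.0, fy=842.4, cx=334.9, cy=248.9
Marker side s = 0.226 m; corners in marker frame (Z=0):
  M0 = (-0.1130, +0.1130, 0)
  M1 = (+0.1130, +0.1130, 0)
  M2 = (+0.1130, -0.1130, 0)
  M3 = (-0.1130, -0.1130, 0)
rvec = (0.0979, 0.0332, 0.1465), |rvec| = θ = 0.17930 rad = 10.273°
Rodrigues: sinθ=0.17834, 1−cosθ=0.01603; R = I + sinθ·[k]× + (1−cosθ)·[k]×²:
    [+0.98875 -0.14410 +0.04017]
    [+0.14734 +0.98452 -0.09495]
    [-0.02587 +0.09980 +0.99467]
t = (-0.1849, -0.0116, 0.7576) m
M0: Pc = R·M0+t = (-0.31291, +0.08300, +0.77180); u = 620.0·(-0.31291)/0.77180 + 334.9 = 83.5334, v = 842.4·(+0.08300)/0.77180 + 248.9 = 339.4939
M1: Pc = R·M1+t = (-0.08945, +0.11630, +0.76595); u = 620.0·(-0.08945)/0.76595 + 334.9 = 262.4914, v = 842.4·(+0.11630)/0.76595 + 248.9 = 376.8069
M2: Pc = R·M2+t = (-0.05689, -0.10620, +0.74340); u = 620.0·(-0.05689)/0.74340 + 334.9 = 287.4544, v = 842.4·(-0.10620)/0.74340 + 248.9 = 128.5553
M3: Pc = R·M3+t = (-0.28035, -0.13950, +0.74925); u = 620.0·(-0.28035)/0.74925 + 334.9 = 102.9142, v = 842.4·(-0.13950)/0.74925 + 248.9 = 92.0563

c0=(83.53, 339.49) c1=(262.49, 376.81) c2=(287.45, 128.56) c3=(102.91, 92.06)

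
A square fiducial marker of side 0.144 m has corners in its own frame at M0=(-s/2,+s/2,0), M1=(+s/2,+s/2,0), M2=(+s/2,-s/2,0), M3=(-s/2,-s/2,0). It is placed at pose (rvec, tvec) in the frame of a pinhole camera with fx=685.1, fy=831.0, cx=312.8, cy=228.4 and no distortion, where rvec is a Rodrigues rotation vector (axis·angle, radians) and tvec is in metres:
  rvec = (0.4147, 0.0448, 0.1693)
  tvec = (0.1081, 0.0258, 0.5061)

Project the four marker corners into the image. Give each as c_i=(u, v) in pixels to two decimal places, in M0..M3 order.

Intrinsics K: fx=685.1, fy=831.0, cx=312.8, cy=228.4
Marker side s = 0.144 m; corners in marker frame (Z=0):
  M0 = (-0.0720, +0.0720, 0)
  M1 = (+0.0720, +0.0720, 0)
  M2 = (+0.0720, -0.0720, 0)
  M3 = (-0.0720, -0.0720, 0)
rvec = (0.4147, 0.0448, 0.1693), |rvec| = θ = 0.45016 rad = 25.792°
Rodrigues: sinθ=0.43511, 1−cosθ=0.09962; R = I + sinθ·[k]× + (1−cosθ)·[k]×²:
    [+0.98492 -0.15451 +0.07782]
    [+0.17277 +0.90136 -0.39711]
    [-0.00879 +0.40456 +0.91447]
t = (0.1081, 0.0258, 0.5061) m
M0: Pc = R·M0+t = (+0.02606, +0.07826, +0.53586); u = 685.1·(+0.02606)/0.53586 + 312.8 = 346.1192, v = 831.0·(+0.07826)/0.53586 + 228.4 = 349.7613
M1: Pc = R·M1+t = (+0.16789, +0.10314, +0.53460); u = 685.1·(+0.16789)/0.53460 + 312.8 = 527.9558, v = 831.0·(+0.10314)/0.53460 + 228.4 = 388.7221
M2: Pc = R·M2+t = (+0.19014, -0.02666, +0.47634); u = 685.1·(+0.19014)/0.47634 + 312.8 = 586.2695, v = 831.0·(-0.02666)/0.47634 + 228.4 = 181.8927
M3: Pc = R·M3+t = (+0.04831, -0.05154, +0.47760); u = 685.1·(+0.04831)/0.47760 + 312.8 = 382.0984, v = 831.0·(-0.05154)/0.47760 + 228.4 = 138.7275

c0=(346.12, 349.76) c1=(527.96, 388.72) c2=(586.27, 181.89) c3=(382.10, 138.73)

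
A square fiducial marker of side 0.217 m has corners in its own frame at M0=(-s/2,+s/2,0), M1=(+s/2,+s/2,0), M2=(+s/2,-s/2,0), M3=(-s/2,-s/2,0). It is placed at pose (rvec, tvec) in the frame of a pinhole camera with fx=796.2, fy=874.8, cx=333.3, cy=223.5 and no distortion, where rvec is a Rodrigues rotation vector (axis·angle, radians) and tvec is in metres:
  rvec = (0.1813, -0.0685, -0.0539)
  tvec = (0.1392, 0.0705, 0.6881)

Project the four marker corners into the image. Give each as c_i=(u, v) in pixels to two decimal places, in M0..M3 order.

Intrinsics K: fx=796.2, fy=874.8, cx=333.3, cy=223.5
Marker side s = 0.217 m; corners in marker frame (Z=0):
  M0 = (-0.1085, +0.1085, 0)
  M1 = (+0.1085, +0.1085, 0)
  M2 = (+0.1085, -0.1085, 0)
  M3 = (-0.1085, -0.1085, 0)
rvec = (0.1813, -0.0685, -0.0539), |rvec| = θ = 0.20116 rad = 11.526°
Rodrigues: sinθ=0.19981, 1−cosθ=0.02017; R = I + sinθ·[k]× + (1−cosθ)·[k]×²:
    [+0.99621 +0.04735 -0.07291]
    [-0.05973 +0.98217 -0.17824]
    [+0.06317 +0.18192 +0.98128]
t = (0.1392, 0.0705, 0.6881) m
M0: Pc = R·M0+t = (+0.03625, +0.18355, +0.70098); u = 796.2·(+0.03625)/0.70098 + 333.3 = 374.4717, v = 874.8·(+0.18355)/0.70098 + 223.5 = 452.5579
M1: Pc = R·M1+t = (+0.25243, +0.17059, +0.71469); u = 796.2·(+0.25243)/0.71469 + 333.3 = 614.5148, v = 874.8·(+0.17059)/0.71469 + 223.5 = 432.3007
M2: Pc = R·M2+t = (+0.24215, -0.04255, +0.67522); u = 796.2·(+0.24215)/0.67522 + 333.3 = 618.8404, v = 874.8·(-0.04255)/0.67522 + 223.5 = 168.3780
M3: Pc = R·M3+t = (+0.02597, -0.02959, +0.66151); u = 796.2·(+0.02597)/0.66151 + 333.3 = 364.5620, v = 874.8·(-0.02959)/0.66151 + 223.5 = 184.3752

c0=(374.47, 452.56) c1=(614.51, 432.30) c2=(618.84, 168.38) c3=(364.56, 184.38)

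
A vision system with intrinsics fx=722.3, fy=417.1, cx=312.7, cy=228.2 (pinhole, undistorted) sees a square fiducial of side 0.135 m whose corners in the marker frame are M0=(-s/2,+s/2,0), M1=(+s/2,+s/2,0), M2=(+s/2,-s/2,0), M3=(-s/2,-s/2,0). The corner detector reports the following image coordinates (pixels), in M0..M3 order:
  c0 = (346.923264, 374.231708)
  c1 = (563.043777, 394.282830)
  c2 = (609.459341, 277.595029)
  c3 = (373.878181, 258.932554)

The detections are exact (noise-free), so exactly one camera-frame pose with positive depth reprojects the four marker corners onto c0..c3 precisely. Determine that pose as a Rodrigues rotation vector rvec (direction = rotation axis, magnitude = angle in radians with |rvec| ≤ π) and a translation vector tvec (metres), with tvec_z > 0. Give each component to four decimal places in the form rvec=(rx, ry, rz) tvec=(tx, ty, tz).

rvec=(0.2625, 0.0998, 0.1192) tvec=(0.0955, 0.1047, 0.4353)

Intrinsics K: fx=722.3, fy=417.1, cx=312.7, cy=228.2
Marker side s = 0.135 m; corners in marker frame (Z=0):
  M0 = (-0.0675, +0.0675, 0)
  M1 = (+0.0675, +0.0675, 0)
  M2 = (+0.0675, -0.0675, 0)
  M3 = (-0.0675, -0.0675, 0)
Detected image corners:
  c0 = (346.923264, 374.231708) px
  c1 = (563.043777, 394.282830) px
  c2 = (609.459341, 277.595029) px
  c3 = (373.878181, 258.932554) px
Planar DLT: solve 8×8 A·h = b for H (H[2,2]=1):
  H  [+1580.06258 +16.67917 +471.12552]
  H  [+81.59160 +1057.31480 +328.51421]
  H  [-0.19004 +0.60740 +1.00000]
B = K⁻¹H; ‖b₁‖=2.297376, ‖b₂‖=2.297376; λ = 2/(‖b₁‖+‖b₂‖) = 0.435279, sign → tz>0 ⇒ λ=+0.435279
r₁ = λ·B[:,0] = (+0.98800,+0.13041,-0.08272); r₂ = λ·B[:,1] = (-0.10441,+0.95875,+0.26439)
r₃ = r₁×r₂ = (+0.11379,-0.25258,+0.96086); SVD([r₁ r₂ r₃]) → R = UVᵀ:
  R  [+0.98800 -0.10441 +0.11379]
  R  [+0.13041 +0.95875 -0.25258]
  R  [-0.08272 +0.26439 +0.96086]
t = (+0.09547, +0.10469, +0.43528) m
tr R = 2.907615; θ = arccos((tr R − 1)/2) = 0.305132 rad = 17.483°
axis k = ((R−Rᵀ)₃₂, (R−Rᵀ)₁₃, (R−Rᵀ)₂₁) / (2 sinθ) = (+0.860409, +0.327055, +0.390809)
rvec = θ·k = (+0.262538, +0.099795, +0.119248)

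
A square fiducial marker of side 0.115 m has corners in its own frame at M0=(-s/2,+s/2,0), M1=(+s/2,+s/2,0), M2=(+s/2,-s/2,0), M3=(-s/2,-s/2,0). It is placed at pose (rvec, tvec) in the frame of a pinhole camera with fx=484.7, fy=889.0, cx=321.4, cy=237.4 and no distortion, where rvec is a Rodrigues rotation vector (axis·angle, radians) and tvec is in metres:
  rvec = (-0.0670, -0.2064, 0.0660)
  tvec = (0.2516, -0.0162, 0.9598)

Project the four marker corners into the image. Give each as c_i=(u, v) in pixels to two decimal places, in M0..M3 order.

c0=(420.03, 272.14) c1=(473.94, 278.95) c2=(475.96, 174.27) c3=(422.58, 164.96)

Intrinsics K: fx=484.7, fy=889.0, cx=321.4, cy=237.4
Marker side s = 0.115 m; corners in marker frame (Z=0):
  M0 = (-0.0575, +0.0575, 0)
  M1 = (+0.0575, +0.0575, 0)
  M2 = (+0.0575, -0.0575, 0)
  M3 = (-0.0575, -0.0575, 0)
rvec = (-0.0670, -0.2064, 0.0660), |rvec| = θ = 0.22682 rad = 12.996°
Rodrigues: sinθ=0.22488, 1−cosθ=0.02561; R = I + sinθ·[k]× + (1−cosθ)·[k]×²:
    [+0.97662 -0.05855 -0.20684]
    [+0.07232 +0.99560 +0.05964]
    [+0.20243 -0.07321 +0.97656]
t = (0.2516, -0.0162, 0.9598) m
M0: Pc = R·M0+t = (+0.19208, +0.03689, +0.94395); u = 484.7·(+0.19208)/0.94395 + 321.4 = 420.0280, v = 889.0·(+0.03689)/0.94395 + 237.4 = 272.1410
M1: Pc = R·M1+t = (+0.30439, +0.04521, +0.96723); u = 484.7·(+0.30439)/0.96723 + 321.4 = 473.9359, v = 889.0·(+0.04521)/0.96723 + 237.4 = 278.9490
M2: Pc = R·M2+t = (+0.31112, -0.06929, +0.97565); u = 484.7·(+0.31112)/0.97565 + 321.4 = 475.9648, v = 889.0·(-0.06929)/0.97565 + 237.4 = 174.2653
M3: Pc = R·M3+t = (+0.19881, -0.07761, +0.95237); u = 484.7·(+0.19881)/0.95237 + 321.4 = 422.5830, v = 889.0·(-0.07761)/0.95237 + 237.4 = 164.9585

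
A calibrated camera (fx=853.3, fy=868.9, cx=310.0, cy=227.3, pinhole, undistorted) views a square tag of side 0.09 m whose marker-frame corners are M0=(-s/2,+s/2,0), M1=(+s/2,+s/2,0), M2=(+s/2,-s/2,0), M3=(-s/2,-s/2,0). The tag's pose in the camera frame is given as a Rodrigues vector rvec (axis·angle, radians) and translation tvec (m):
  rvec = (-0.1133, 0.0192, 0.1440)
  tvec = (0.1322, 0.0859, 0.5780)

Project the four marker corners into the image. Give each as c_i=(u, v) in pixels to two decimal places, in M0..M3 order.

c0=(430.64, 414.56) c1=(564.06, 434.80) c2=(578.73, 299.06) c3=(447.53, 279.74)

Intrinsics K: fx=853.3, fy=868.9, cx=310.0, cy=227.3
Marker side s = 0.09 m; corners in marker frame (Z=0):
  M0 = (-0.0450, +0.0450, 0)
  M1 = (+0.0450, +0.0450, 0)
  M2 = (+0.0450, -0.0450, 0)
  M3 = (-0.0450, -0.0450, 0)
rvec = (-0.1133, 0.0192, 0.1440), |rvec| = θ = 0.18423 rad = 10.556°
Rodrigues: sinθ=0.18319, 1−cosθ=0.01692; R = I + sinθ·[k]× + (1−cosθ)·[k]×²:
    [+0.98948 -0.14427 +0.01096]
    [+0.14210 +0.98326 +0.11404]
    [-0.02723 -0.11128 +0.99342]
t = (0.1322, 0.0859, 0.5780) m
M0: Pc = R·M0+t = (+0.08118, +0.12375, +0.57422); u = 853.3·(+0.08118)/0.57422 + 310.0 = 430.6372, v = 868.9·(+0.12375)/0.57422 + 227.3 = 414.5605
M1: Pc = R·M1+t = (+0.17023, +0.13654, +0.57177); u = 853.3·(+0.17023)/0.57177 + 310.0 = 564.0561, v = 868.9·(+0.13654)/0.57177 + 227.3 = 434.7984
M2: Pc = R·M2+t = (+0.18322, +0.04805, +0.58178); u = 853.3·(+0.18322)/0.58178 + 310.0 = 578.7267, v = 868.9·(+0.04805)/0.58178 + 227.3 = 299.0601
M3: Pc = R·M3+t = (+0.09417, +0.03526, +0.58423); u = 853.3·(+0.09417)/0.58423 + 310.0 = 447.5335, v = 868.9·(+0.03526)/0.58423 + 227.3 = 279.7384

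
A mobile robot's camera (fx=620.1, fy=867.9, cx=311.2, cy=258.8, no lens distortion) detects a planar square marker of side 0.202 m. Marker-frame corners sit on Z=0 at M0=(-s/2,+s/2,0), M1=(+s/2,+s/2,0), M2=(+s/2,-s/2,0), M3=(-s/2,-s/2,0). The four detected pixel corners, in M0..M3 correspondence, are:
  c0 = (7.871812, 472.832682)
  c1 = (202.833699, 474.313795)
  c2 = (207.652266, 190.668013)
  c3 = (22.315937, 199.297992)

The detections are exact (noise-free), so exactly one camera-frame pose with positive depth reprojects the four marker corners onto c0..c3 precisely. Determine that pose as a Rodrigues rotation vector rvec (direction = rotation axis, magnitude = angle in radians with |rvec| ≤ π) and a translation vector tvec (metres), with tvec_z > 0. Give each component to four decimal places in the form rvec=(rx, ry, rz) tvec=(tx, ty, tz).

Intrinsics K: fx=620.1, fy=867.9, cx=311.2, cy=258.8
Marker side s = 0.202 m; corners in marker frame (Z=0):
  M0 = (-0.1010, +0.1010, 0)
  M1 = (+0.1010, +0.1010, 0)
  M2 = (+0.1010, -0.1010, 0)
  M3 = (-0.1010, -0.1010, 0)
Detected image corners:
  c0 = (7.871812, 472.832682) px
  c1 = (202.833699, 474.313795) px
  c2 = (207.652266, 190.668013) px
  c3 = (22.315937, 199.297992) px
Planar DLT: solve 8×8 A·h = b for H (H[2,2]=1):
  H  [+920.54534 -76.74968 +108.53750]
  H  [-79.52714 +1291.82844 +330.65511]
  H  [-0.18301 -0.25987 +1.00000]
B = K⁻¹H; ‖b₁‖=1.587374, ‖b₂‖=1.587374; λ = 2/(‖b₁‖+‖b₂‖) = 0.629971, sign → tz>0 ⇒ λ=+0.629971
r₁ = λ·B[:,0] = (+0.99306,-0.02335,-0.11529); r₂ = λ·B[:,1] = (+0.00419,+0.98650,-0.16371)
r₃ = r₁×r₂ = (+0.11755,+0.16209,+0.97975); SVD([r₁ r₂ r₃]) → R = UVᵀ:
  R  [+0.99306 +0.00419 +0.11755]
  R  [-0.02335 +0.98650 +0.16209]
  R  [-0.11529 -0.16371 +0.97975]
t = (-0.20589, +0.05216, +0.62997) m
tr R = 2.959306; θ = arccos((tr R − 1)/2) = 0.202071 rad = 11.578°
axis k = ((R−Rᵀ)₃₂, (R−Rᵀ)₁₃, (R−Rᵀ)₂₁) / (2 sinθ) = (-0.811665, +0.580081, -0.068596)
rvec = θ·k = (-0.164014, +0.117218, -0.013861)

rvec=(-0.1640, 0.1172, -0.0139) tvec=(-0.2059, 0.0522, 0.6300)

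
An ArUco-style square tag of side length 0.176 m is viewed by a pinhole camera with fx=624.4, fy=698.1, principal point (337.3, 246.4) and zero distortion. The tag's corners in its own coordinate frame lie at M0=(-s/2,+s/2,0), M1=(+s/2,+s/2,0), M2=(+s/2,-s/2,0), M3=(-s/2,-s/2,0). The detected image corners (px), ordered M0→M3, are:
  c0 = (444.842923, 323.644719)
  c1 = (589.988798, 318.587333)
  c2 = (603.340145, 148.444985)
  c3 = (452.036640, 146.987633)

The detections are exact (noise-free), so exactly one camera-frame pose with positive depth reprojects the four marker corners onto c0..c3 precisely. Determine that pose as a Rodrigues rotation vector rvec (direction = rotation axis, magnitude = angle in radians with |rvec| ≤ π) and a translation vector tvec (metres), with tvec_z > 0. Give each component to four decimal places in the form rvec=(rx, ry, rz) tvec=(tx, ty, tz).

rvec=(0.1773, -0.1526, 0.0002) tvec=(0.2091, -0.0101, 0.6999)

Intrinsics K: fx=624.4, fy=698.1, cx=337.3, cy=246.4
Marker side s = 0.176 m; corners in marker frame (Z=0):
  M0 = (-0.0880, +0.0880, 0)
  M1 = (+0.0880, +0.0880, 0)
  M2 = (+0.0880, -0.0880, 0)
  M3 = (-0.0880, -0.0880, 0)
Detected image corners:
  c0 = (444.842923, 323.644719) px
  c1 = (589.988798, 318.587333) px
  c2 = (603.340145, 148.444985) px
  c3 = (452.036640, 146.987633) px
Planar DLT: solve 8×8 A·h = b for H (H[2,2]=1):
  H  [+954.70990 +72.46756 +523.84789]
  H  [+40.01534 +1043.71501 +236.31417]
  H  [+0.21608 +0.25101 +1.00000]
B = K⁻¹H; ‖b₁‖=1.428840, ‖b₂‖=1.428840; λ = 2/(‖b₁‖+‖b₂‖) = 0.699869, sign → tz>0 ⇒ λ=+0.699869
r₁ = λ·B[:,0] = (+0.98841,-0.01326,+0.15122); r₂ = λ·B[:,1] = (-0.01367,+0.98435,+0.17568)
r₃ = r₁×r₂ = (-0.15119,-0.17571,+0.97276); SVD([r₁ r₂ r₃]) → R = UVᵀ:
  R  [+0.98841 -0.01367 -0.15119]
  R  [-0.01326 +0.98435 -0.17571]
  R  [+0.15122 +0.17568 +0.97276]
t = (+0.20910, -0.01011, +0.69987) m
tr R = 2.945528; θ = arccos((tr R − 1)/2) = 0.233926 rad = 13.403°
axis k = ((R−Rᵀ)₃₂, (R−Rᵀ)₁₃, (R−Rᵀ)₂₁) / (2 sinθ) = (+0.757947, -0.652315, +0.000893)
rvec = θ·k = (+0.177304, -0.152594, +0.000209)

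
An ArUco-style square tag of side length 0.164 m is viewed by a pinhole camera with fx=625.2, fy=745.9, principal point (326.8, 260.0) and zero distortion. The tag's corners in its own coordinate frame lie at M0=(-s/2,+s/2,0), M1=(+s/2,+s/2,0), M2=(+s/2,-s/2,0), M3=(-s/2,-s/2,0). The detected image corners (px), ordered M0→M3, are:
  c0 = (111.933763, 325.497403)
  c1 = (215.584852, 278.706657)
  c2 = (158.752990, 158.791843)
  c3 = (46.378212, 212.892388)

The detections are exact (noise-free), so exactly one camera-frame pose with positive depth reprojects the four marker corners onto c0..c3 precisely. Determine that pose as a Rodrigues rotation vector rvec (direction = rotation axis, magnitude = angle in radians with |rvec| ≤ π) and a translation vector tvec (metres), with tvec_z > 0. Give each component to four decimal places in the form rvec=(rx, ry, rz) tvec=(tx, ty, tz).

rvec=(0.5245, 0.0215, -0.3785) tvec=(-0.2624, -0.0149, 0.8509)

Intrinsics K: fx=625.2, fy=745.9, cx=326.8, cy=260.0
Marker side s = 0.164 m; corners in marker frame (Z=0):
  M0 = (-0.0820, +0.0820, 0)
  M1 = (+0.0820, +0.0820, 0)
  M2 = (+0.0820, -0.0820, 0)
  M3 = (-0.0820, -0.0820, 0)
Detected image corners:
  c0 = (111.933763, 325.497403) px
  c1 = (215.584852, 278.706657) px
  c2 = (158.752990, 158.791843) px
  c3 = (46.378212, 212.892388) px
Planar DLT: solve 8×8 A·h = b for H (H[2,2]=1):
  H  [+639.23472 +449.28419 +133.98843]
  H  [-339.78645 +847.62944 +246.96908]
  H  [-0.13621 +0.56964 +1.00000]
B = K⁻¹H; ‖b₁‖=1.175216, ‖b₂‖=1.175216; λ = 2/(‖b₁‖+‖b₂‖) = 0.850907, sign → tz>0 ⇒ λ=+0.850907
r₁ = λ·B[:,0] = (+0.93059,-0.34722,-0.11590); r₂ = λ·B[:,1] = (+0.35812,+0.79800,+0.48471)
r₃ = r₁×r₂ = (-0.07581,-0.49258,+0.86696); SVD([r₁ r₂ r₃]) → R = UVᵀ:
  R  [+0.93059 +0.35812 -0.07581]
  R  [-0.34722 +0.79800 -0.49258]
  R  [-0.11590 +0.48471 +0.86696]
t = (-0.26242, -0.01487, +0.85091) m
tr R = 2.595555; θ = arccos((tr R − 1)/2) = 0.647196 rad = 37.082°
axis k = ((R−Rᵀ)₃₂, (R−Rᵀ)₁₃, (R−Rᵀ)₂₁) / (2 sinθ) = (+0.810420, +0.033248, -0.584905)
rvec = θ·k = (+0.524501, +0.021518, -0.378548)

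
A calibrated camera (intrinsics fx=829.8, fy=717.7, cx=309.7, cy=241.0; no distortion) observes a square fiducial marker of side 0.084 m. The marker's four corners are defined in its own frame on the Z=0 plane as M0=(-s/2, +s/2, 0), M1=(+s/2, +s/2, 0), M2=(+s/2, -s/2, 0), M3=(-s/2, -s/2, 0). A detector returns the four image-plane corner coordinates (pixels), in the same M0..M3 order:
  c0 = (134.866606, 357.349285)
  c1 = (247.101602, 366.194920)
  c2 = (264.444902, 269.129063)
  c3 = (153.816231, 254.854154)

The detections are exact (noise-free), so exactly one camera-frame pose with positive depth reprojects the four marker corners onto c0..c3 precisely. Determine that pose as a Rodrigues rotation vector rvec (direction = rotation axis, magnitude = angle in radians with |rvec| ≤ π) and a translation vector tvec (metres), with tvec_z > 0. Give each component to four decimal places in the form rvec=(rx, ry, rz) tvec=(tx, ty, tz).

rvec=(-0.0077, -0.4062, 0.1572) tvec=(-0.0781, 0.0592, 0.5996)

Intrinsics K: fx=829.8, fy=717.7, cx=309.7, cy=241.0
Marker side s = 0.084 m; corners in marker frame (Z=0):
  M0 = (-0.0420, +0.0420, 0)
  M1 = (+0.0420, +0.0420, 0)
  M2 = (+0.0420, -0.0420, 0)
  M3 = (-0.0420, -0.0420, 0)
Detected image corners:
  c0 = (134.866606, 357.349285) px
  c1 = (247.101602, 366.194920) px
  c2 = (264.444902, 269.129063) px
  c3 = (153.816231, 254.854154) px
Planar DLT: solve 8×8 A·h = b for H (H[2,2]=1):
  H  [+1457.63757 -228.74975 +201.61547]
  H  [+342.08127 +1166.73268 +311.90495]
  H  [+0.65528 -0.06490 +1.00000]
B = K⁻¹H; ‖b₁‖=1.667790, ‖b₂‖=1.667790; λ = 2/(‖b₁‖+‖b₂‖) = 0.599596, sign → tz>0 ⇒ λ=+0.599596
r₁ = λ·B[:,0] = (+0.90662,+0.15385,+0.39291); r₂ = λ·B[:,1] = (-0.15077,+0.98780,-0.03891)
r₃ = r₁×r₂ = (-0.39410,-0.02396,+0.91876); SVD([r₁ r₂ r₃]) → R = UVᵀ:
  R  [+0.90662 -0.15077 -0.39410]
  R  [+0.15385 +0.98780 -0.02396]
  R  [+0.39291 -0.03891 +0.91876]
t = (-0.07810, +0.05924, +0.59960) m
tr R = 2.813176; θ = arccos((tr R − 1)/2) = 0.435669 rad = 24.962°
axis k = ((R−Rᵀ)₃₂, (R−Rᵀ)₁₃, (R−Rᵀ)₂₁) / (2 sinθ) = (-0.017720, -0.932433, +0.360909)
rvec = θ·k = (-0.007720, -0.406232, +0.157237)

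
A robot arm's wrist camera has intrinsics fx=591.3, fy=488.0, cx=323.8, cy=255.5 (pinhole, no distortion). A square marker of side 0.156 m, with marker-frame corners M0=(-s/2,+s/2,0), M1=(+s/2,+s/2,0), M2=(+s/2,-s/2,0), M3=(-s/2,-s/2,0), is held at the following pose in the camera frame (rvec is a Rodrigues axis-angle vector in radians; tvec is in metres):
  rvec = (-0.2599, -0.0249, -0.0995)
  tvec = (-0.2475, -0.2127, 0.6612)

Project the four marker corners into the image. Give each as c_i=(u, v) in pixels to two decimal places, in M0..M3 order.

Intrinsics K: fx=591.3, fy=488.0, cx=323.8, cy=255.5
Marker side s = 0.156 m; corners in marker frame (Z=0):
  M0 = (-0.0780, +0.0780, 0)
  M1 = (+0.0780, +0.0780, 0)
  M2 = (+0.0780, -0.0780, 0)
  M3 = (-0.0780, -0.0780, 0)
rvec = (-0.2599, -0.0249, -0.0995), |rvec| = θ = 0.27941 rad = 16.009°
Rodrigues: sinθ=0.27579, 1−cosθ=0.03878; R = I + sinθ·[k]× + (1−cosθ)·[k]×²:
    [+0.99477 +0.10143 -0.01173]
    [-0.09500 +0.96153 +0.25776]
    [+0.03742 -0.25530 +0.96614]
t = (-0.2475, -0.2127, 0.6612) m
M0: Pc = R·M0+t = (-0.31718, -0.13029, +0.63837); u = 591.3·(-0.31718)/0.63837 + 323.8 = 30.0049, v = 488.0·(-0.13029)/0.63837 + 255.5 = 155.8989
M1: Pc = R·M1+t = (-0.16200, -0.14511, +0.64421); u = 591.3·(-0.16200)/0.64421 + 323.8 = 175.1075, v = 488.0·(-0.14511)/0.64421 + 255.5 = 145.5755
M2: Pc = R·M2+t = (-0.17782, -0.29511, +0.68403); u = 591.3·(-0.17782)/0.68403 + 323.8 = 170.0876, v = 488.0·(-0.29511)/0.68403 + 255.5 = 44.9646
M3: Pc = R·M3+t = (-0.33300, -0.28029, +0.67819); u = 591.3·(-0.33300)/0.67819 + 323.8 = 33.4629, v = 488.0·(-0.28029)/0.67819 + 255.5 = 53.8156

c0=(30.00, 155.90) c1=(175.11, 145.58) c2=(170.09, 44.96) c3=(33.46, 53.82)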